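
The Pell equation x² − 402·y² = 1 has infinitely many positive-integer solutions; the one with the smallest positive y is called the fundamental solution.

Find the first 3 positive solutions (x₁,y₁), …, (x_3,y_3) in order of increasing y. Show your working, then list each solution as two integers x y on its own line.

√402 = [20; 20,40, …], period ℓ=2 (even) → k=1
k=0  a_k=20  p_k/q_k = 20/1
k=1  a_k=20  p_k/q_k = 401/20
(x₁, y₁) = (401, 20);  401² − 402·20² = 1 ✓
n=2: (401,20)∘(401,20) = (401·401+402·20·20, 401·20+20·401) = (321601,16040)
n=3: (321601,16040)∘(401,20) = (401·321601+402·20·16040, 401·16040+20·321601) = (257923601,12864060)

401 20
321601 16040
257923601 12864060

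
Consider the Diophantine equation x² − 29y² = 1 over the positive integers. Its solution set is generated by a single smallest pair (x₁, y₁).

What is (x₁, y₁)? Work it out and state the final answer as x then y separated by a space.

[5; 2,1,1,2,10] for √29; ℓ=5 ⇒ convergent index 9
k=0  a_k=5  p_k/q_k = 5/1
…
k=2  a_k=1  p_k/q_k = 16/3
k=3  a_k=1  p_k/q_k = 27/5
k=4  a_k=2  p_k/q_k = 70/13
k=5  a_k=10  p_k/q_k = 727/135
k=6  a_k=2  p_k/q_k = 1524/283
…
k=8  a_k=1  p_k/q_k = 3775/701
k=9  a_k=2  p_k/q_k = 9801/1820
→ (9801, 1820).  Check: 9801²=96059601, 29·1820²=96059600, difference 1.

9801 1820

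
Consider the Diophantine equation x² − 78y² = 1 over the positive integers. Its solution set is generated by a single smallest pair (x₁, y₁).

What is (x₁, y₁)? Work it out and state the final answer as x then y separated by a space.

53 6

√78 → a₀=8, period (1,4,1,16); ℓ=4 even so k=3
a_0=8:  p_0=8·1+0=8,  q_0=8·0+1=1
…
a_2=4:  p_2=4·9+8=44,  q_2=4·1+1=5
a_3=1:  p_3=1·44+9=53,  q_3=1·5+1=6
(x₁, y₁) = (53, 6);  53² − 78·6² = 1 ✓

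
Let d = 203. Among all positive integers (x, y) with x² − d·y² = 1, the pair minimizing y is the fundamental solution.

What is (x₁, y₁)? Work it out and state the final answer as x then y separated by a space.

√203 → a₀=14, period (4,28); ℓ=2 even so k=1
step 0: (14, 1)  from 14·(1,0) + (0,1)
step 1: (57, 4)  from 4·(14,1) + (1,0)
→ (57, 4).  Check: 57²=3249, 203·4²=3248, difference 1.

57 4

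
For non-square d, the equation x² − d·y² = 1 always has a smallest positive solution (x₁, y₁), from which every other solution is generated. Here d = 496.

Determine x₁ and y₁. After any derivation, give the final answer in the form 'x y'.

4620799 207480

d=496: √d = [22; 3,1,2,4,1,…,1,3,44] (ℓ=16, even), read p_15/q_15
step 0: (22, 1)  from 22·(1,0) + (0,1)
step 1: (67, 3)  from 3·(22,1) + (1,0)
step 2: (89, 4)  from 1·(67,3) + (22,1)
step 3: (245, 11)  from 2·(89,4) + (67,3)
step 4: (1069, 48)  from 4·(245,11) + (89,4)
step 5: (1314, 59)  from 1·(1069,48) + (245,11)
…
step 8: (14543, 653)  from 2·(6080,273) + (2383,107)
step 9: (35166, 1579)  from 2·(14543,653) + (6080,273)
step 10: (49709, 2232)  from 1·(35166,1579) + (14543,653)
step 11: (84875, 3811)  from 1·(49709,2232) + (35166,1579)
step 12: (389209, 17476)  from 4·(84875,3811) + (49709,2232)
step 13: (863293, 38763)  from 2·(389209,17476) + (84875,3811)
step 14: (1252502, 56239)  from 1·(863293,38763) + (389209,17476)
step 15: (4620799, 207480)  from 3·(1252502,56239) + (863293,38763)
fundamental: x₁=4620799, y₁=207480  (since 21351783398401 − 496·43047950400 = 1)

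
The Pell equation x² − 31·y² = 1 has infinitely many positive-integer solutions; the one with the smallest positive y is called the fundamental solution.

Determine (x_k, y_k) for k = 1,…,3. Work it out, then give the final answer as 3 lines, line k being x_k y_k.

√31 = [5; 1,1,3,5,3,1,1,10, …], period ℓ=8 (even) → k=7
a_0=5:  p_0=5·1+0=5,  q_0=5·0+1=1
a_1=1:  p_1=1·5+1=6,  q_1=1·1+0=1
…
a_4=5:  p_4=5·39+11=206,  q_4=5·7+2=37
…
a_6=1:  p_6=1·657+206=863,  q_6=1·118+37=155
a_7=1:  p_7=1·863+657=1520,  q_7=1·155+118=273
→ (1520, 273).  Check: 1520²=2310400, 31·273²=2310399, difference 1.
n=2: (1520,273)∘(1520,273) = (1520·1520+31·273·273, 1520·273+273·1520) = (4620799,829920)
n=3: (4620799,829920)∘(1520,273) = (1520·4620799+31·273·829920, 1520·829920+273·4620799) = (14047227440,2522956527)

1520 273
4620799 829920
14047227440 2522956527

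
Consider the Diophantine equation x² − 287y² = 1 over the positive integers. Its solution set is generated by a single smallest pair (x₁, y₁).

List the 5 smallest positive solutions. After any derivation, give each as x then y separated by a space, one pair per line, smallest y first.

√287 → a₀=16, period (1,15,1,32); ℓ=4 even so k=3
step 0: (16, 1)  from 16·(1,0) + (0,1)
…
step 2: (271, 16)  from 15·(17,1) + (16,1)
step 3: (288, 17)  from 1·(271,16) + (17,1)
fundamental: x₁=288, y₁=17  (since 82944 − 287·289 = 1)
k=2:  x_2 = 288·288+287·17·17 = 165887,  y_2 = 288·17+17·288 = 9792
k=3:  x_3 = 288·165887+287·17·9792 = 95550624,  y_3 = 288·9792+17·165887 = 5640175
k=4:  x_4 = 288·95550624+287·17·5640175 = 55036993537,  y_4 = 288·5640175+17·95550624 = 3248731008
k=5:  x_5 = 288·55036993537+287·17·3248731008 = 31701212726688,  y_5 = 288·3248731008+17·55036993537 = 1871263420433

288 17
165887 9792
95550624 5640175
55036993537 3248731008
31701212726688 1871263420433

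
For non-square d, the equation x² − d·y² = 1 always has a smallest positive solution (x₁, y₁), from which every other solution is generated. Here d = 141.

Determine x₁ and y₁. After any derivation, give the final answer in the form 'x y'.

d=141: √d = [11; 1,6,1,22] (ℓ=4, even), read p_3/q_3
a_0=11:  p_0=11·1+0=11,  q_0=11·0+1=1
a_1=1:  p_1=1·11+1=12,  q_1=1·1+0=1
a_2=6:  p_2=6·12+11=83,  q_2=6·1+1=7
a_3=1:  p_3=1·83+12=95,  q_3=1·7+1=8
(x₁, y₁) = (95, 8);  95² − 141·8² = 1 ✓

95 8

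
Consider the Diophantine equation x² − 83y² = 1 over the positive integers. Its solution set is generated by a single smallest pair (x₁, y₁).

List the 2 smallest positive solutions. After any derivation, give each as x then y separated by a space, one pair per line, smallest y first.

82 9
13447 1476

d=83: √d = [9; 9,18] (ℓ=2, even), read p_1/q_1
step 0: (9, 1)  from 9·(1,0) + (0,1)
step 1: (82, 9)  from 9·(9,1) + (1,0)
→ (82, 9).  Check: 82²=6724, 83·9²=6723, difference 1.
n=2: (82,9)∘(82,9) = (82·82+83·9·9, 82·9+9·82) = (13447,1476)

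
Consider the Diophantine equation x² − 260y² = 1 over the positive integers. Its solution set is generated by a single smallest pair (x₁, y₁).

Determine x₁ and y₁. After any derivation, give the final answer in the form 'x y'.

√260 → a₀=16, period (8,32); ℓ=2 even so k=1
step 0: (16, 1)  from 16·(1,0) + (0,1)
step 1: (129, 8)  from 8·(16,1) + (1,0)
(x₁, y₁) = (129, 8);  129² − 260·8² = 1 ✓

129 8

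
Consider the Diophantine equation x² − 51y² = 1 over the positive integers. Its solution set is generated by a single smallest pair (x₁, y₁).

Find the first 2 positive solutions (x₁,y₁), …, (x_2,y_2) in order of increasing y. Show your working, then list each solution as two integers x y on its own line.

d=51: √d = [7; 7,14] (ℓ=2, even), read p_1/q_1
step 0: (7, 1)  from 7·(1,0) + (0,1)
step 1: (50, 7)  from 7·(7,1) + (1,0)
→ (50, 7).  Check: 50²=2500, 51·7²=2499, difference 1.
(50+7√51)^2 = 4999 + 700√51

50 7
4999 700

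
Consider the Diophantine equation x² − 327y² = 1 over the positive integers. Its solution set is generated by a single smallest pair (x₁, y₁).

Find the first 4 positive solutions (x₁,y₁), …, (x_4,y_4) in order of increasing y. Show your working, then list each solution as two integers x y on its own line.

√327 → a₀=18, period (12,36); ℓ=2 even so k=1
a_0=18:  p_0=18·1+0=18,  q_0=18·0+1=1
a_1=12:  p_1=12·18+1=217,  q_1=12·1+0=12
→ (217, 12).  Check: 217²=47089, 327·12²=47088, difference 1.
n=2: (217,12)∘(217,12) = (217·217+327·12·12, 217·12+12·217) = (94177,5208)
n=3: (94177,5208)∘(217,12) = (217·94177+327·12·5208, 217·5208+12·94177) = (40872601,2260260)
n=4: (40872601,2260260)∘(217,12) = (217·40872601+327·12·2260260, 217·2260260+12·40872601) = (17738614657,980947632)

217 12
94177 5208
40872601 2260260
17738614657 980947632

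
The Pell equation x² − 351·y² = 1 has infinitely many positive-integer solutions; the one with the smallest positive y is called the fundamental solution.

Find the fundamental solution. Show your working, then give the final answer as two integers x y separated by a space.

62425 3332

[18; 1,2,1,3,2,2,2,3,1,2,1,36] for √351; ℓ=12 ⇒ convergent index 11
i=0: a=18 ⇒ p=18, q=1
i=1: a=1 ⇒ p=19, q=1
i=2: a=2 ⇒ p=56, q=3
i=3: a=1 ⇒ p=75, q=4
i=4: a=3 ⇒ p=281, q=15
…
i=6: a=2 ⇒ p=1555, q=83
i=7: a=2 ⇒ p=3747, q=200
…
i=10: a=2 ⇒ p=45882, q=2449
i=11: a=1 ⇒ p=62425, q=3332
fundamental: x₁=62425, y₁=3332  (since 3896880625 − 351·11102224 = 1)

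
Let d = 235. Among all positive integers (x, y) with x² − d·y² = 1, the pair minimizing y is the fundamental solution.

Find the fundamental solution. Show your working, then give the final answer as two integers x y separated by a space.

d=235: √d = [15; 3,30] (ℓ=2, even), read p_1/q_1
k=0  a_k=15  p_k/q_k = 15/1
k=1  a_k=3  p_k/q_k = 46/3
fundamental: x₁=46, y₁=3  (since 2116 − 235·9 = 1)

46 3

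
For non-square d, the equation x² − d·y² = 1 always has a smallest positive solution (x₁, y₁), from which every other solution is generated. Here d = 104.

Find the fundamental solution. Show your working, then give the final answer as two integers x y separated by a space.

51 5

[10; 5,20] for √104; ℓ=2 ⇒ convergent index 1
i=0: a=10 ⇒ p=10, q=1
i=1: a=5 ⇒ p=51, q=5
(x₁, y₁) = (51, 5);  51² − 104·5² = 1 ✓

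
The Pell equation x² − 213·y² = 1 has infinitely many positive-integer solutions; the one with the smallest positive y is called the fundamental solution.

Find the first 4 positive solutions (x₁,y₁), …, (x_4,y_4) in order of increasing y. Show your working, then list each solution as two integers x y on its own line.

194399 13320
75581942401 5178789360
29386108041429599 2013502945575960
11425260034216163289601 782845918228863306720

√213 = [14; 1,1,2,6,1,8,1,6,2,1,1,28, …], period ℓ=12 (even) → k=11
k=0  a_k=14  p_k/q_k = 14/1
…
k=2  a_k=1  p_k/q_k = 29/2
k=3  a_k=2  p_k/q_k = 73/5
k=4  a_k=6  p_k/q_k = 467/32
k=5  a_k=1  p_k/q_k = 540/37
k=6  a_k=8  p_k/q_k = 4787/328
…
k=8  a_k=6  p_k/q_k = 36749/2518
k=9  a_k=2  p_k/q_k = 78825/5401
k=10  a_k=1  p_k/q_k = 115574/7919
k=11  a_k=1  p_k/q_k = 194399/13320
(x₁, y₁) = (194399, 13320);  194399² − 213·13320² = 1 ✓
k=2:  x_2 = 194399·194399+213·13320·13320 = 75581942401,  y_2 = 194399·13320+13320·194399 = 5178789360
k=3:  x_3 = 194399·75581942401+213·13320·5178789360 = 29386108041429599,  y_3 = 194399·5178789360+13320·75581942401 = 2013502945575960
k=4:  x_4 = 194399·29386108041429599+213·13320·2013502945575960 = 11425260034216163289601,  y_4 = 194399·2013502945575960+13320·29386108041429599 = 782845918228863306720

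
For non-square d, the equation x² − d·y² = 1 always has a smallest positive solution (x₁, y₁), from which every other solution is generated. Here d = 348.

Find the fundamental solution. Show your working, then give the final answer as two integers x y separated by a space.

1567 84

√348 = [18; 1,1,1,8,1,1,1,36, …], period ℓ=8 (even) → k=7
step 0: (18, 1)  from 18·(1,0) + (0,1)
step 1: (19, 1)  from 1·(18,1) + (1,0)
step 2: (37, 2)  from 1·(19,1) + (18,1)
step 3: (56, 3)  from 1·(37,2) + (19,1)
step 4: (485, 26)  from 8·(56,3) + (37,2)
…
step 6: (1026, 55)  from 1·(541,29) + (485,26)
step 7: (1567, 84)  from 1·(1026,55) + (541,29)
fundamental: x₁=1567, y₁=84  (since 2455489 − 348·7056 = 1)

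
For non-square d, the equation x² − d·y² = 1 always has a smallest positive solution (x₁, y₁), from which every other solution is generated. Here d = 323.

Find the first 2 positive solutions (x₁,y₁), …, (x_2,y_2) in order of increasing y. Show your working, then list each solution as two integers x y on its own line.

18 1
647 36

[17; 1,34] for √323; ℓ=2 ⇒ convergent index 1
k=0  a_k=17  p_k/q_k = 17/1
k=1  a_k=1  p_k/q_k = 18/1
fundamental: x₁=18, y₁=1  (since 324 − 323·1 = 1)
(x_2, y_2) = (18·18 + 323·1·1, 18·1 + 1·18) = (647, 36)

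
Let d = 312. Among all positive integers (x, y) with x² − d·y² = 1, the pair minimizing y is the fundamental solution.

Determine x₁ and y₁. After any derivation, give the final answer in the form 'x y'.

53 3

√312 = [17; 1,1,1,34, …], period ℓ=4 (even) → k=3
step 0: (17, 1)  from 17·(1,0) + (0,1)
…
step 2: (35, 2)  from 1·(18,1) + (17,1)
step 3: (53, 3)  from 1·(35,2) + (18,1)
fundamental: x₁=53, y₁=3  (since 2809 − 312·9 = 1)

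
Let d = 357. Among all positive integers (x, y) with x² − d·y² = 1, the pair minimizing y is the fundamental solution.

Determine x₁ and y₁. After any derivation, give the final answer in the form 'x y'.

d=357: √d = [18; 1,8,2,8,1,36] (ℓ=6, even), read p_5/q_5
k=0  a_k=18  p_k/q_k = 18/1
…
k=2  a_k=8  p_k/q_k = 170/9
…
k=4  a_k=8  p_k/q_k = 3042/161
k=5  a_k=1  p_k/q_k = 3401/180
(x₁, y₁) = (3401, 180);  3401² − 357·180² = 1 ✓

3401 180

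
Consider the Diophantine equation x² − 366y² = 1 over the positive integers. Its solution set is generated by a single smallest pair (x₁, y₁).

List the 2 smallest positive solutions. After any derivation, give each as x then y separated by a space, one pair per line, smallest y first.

d=366: √d = [19; 7,1,1,1,2,12,2,1,1,1,7,38] (ℓ=12, even), read p_11/q_11
k=0  a_k=19  p_k/q_k = 19/1
…
k=5  a_k=2  p_k/q_k = 1167/61
…
k=9  a_k=1  p_k/q_k = 74554/3897
k=10  a_k=1  p_k/q_k = 119053/6223
k=11  a_k=7  p_k/q_k = 907925/47458
(x₁, y₁) = (907925, 47458);  907925² − 366·47458² = 1 ✓
(x_2, y_2) = (907925·907925 + 366·47458·47458, 907925·47458 + 47458·907925) = (1648655611249, 86176609300)

907925 47458
1648655611249 86176609300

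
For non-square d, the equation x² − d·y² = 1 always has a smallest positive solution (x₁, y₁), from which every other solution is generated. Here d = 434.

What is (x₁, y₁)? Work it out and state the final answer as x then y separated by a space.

125 6

√434 → a₀=20, period (1,4,1,40); ℓ=4 even so k=3
step 0: (20, 1)  from 20·(1,0) + (0,1)
…
step 2: (104, 5)  from 4·(21,1) + (20,1)
step 3: (125, 6)  from 1·(104,5) + (21,1)
fundamental: x₁=125, y₁=6  (since 15625 − 434·36 = 1)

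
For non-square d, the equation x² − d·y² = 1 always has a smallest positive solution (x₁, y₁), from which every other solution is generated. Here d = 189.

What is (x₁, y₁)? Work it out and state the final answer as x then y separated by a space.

55 4

d=189: √d = [13; 1,2,1,26] (ℓ=4, even), read p_3/q_3
step 0: (13, 1)  from 13·(1,0) + (0,1)
…
step 2: (41, 3)  from 2·(14,1) + (13,1)
step 3: (55, 4)  from 1·(41,3) + (14,1)
→ (55, 4).  Check: 55²=3025, 189·4²=3024, difference 1.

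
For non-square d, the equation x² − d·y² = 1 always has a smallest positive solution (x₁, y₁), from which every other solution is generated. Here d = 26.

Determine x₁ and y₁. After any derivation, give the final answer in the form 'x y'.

51 10

[5; 10] for √26; ℓ=1 ⇒ convergent index 1
i=0: a=5 ⇒ p=5, q=1
i=1: a=10 ⇒ p=51, q=10
→ (51, 10).  Check: 51²=2601, 26·10²=2600, difference 1.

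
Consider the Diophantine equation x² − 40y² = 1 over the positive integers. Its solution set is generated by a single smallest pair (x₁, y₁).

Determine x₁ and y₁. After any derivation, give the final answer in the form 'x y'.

[6; 3,12] for √40; ℓ=2 ⇒ convergent index 1
k=0  a_k=6  p_k/q_k = 6/1
k=1  a_k=3  p_k/q_k = 19/3
→ (19, 3).  Check: 19²=361, 40·3²=360, difference 1.

19 3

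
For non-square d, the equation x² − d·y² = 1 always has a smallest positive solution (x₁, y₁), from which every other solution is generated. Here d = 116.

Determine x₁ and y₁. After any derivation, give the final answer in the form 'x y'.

d=116: √d = [10; 1,3,2,1,4,1,2,3,1,20] (ℓ=10, even), read p_9/q_9
i=0: a=10 ⇒ p=10, q=1
i=1: a=1 ⇒ p=11, q=1
…
i=3: a=2 ⇒ p=97, q=9
i=4: a=1 ⇒ p=140, q=13
i=5: a=4 ⇒ p=657, q=61
i=6: a=1 ⇒ p=797, q=74
i=7: a=2 ⇒ p=2251, q=209
i=8: a=3 ⇒ p=7550, q=701
i=9: a=1 ⇒ p=9801, q=910
(x₁, y₁) = (9801, 910);  9801² − 116·910² = 1 ✓

9801 910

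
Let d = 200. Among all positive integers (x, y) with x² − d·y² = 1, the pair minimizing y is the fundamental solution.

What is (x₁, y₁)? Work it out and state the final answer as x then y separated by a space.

[14; 7,28] for √200; ℓ=2 ⇒ convergent index 1
step 0: (14, 1)  from 14·(1,0) + (0,1)
step 1: (99, 7)  from 7·(14,1) + (1,0)
fundamental: x₁=99, y₁=7  (since 9801 − 200·49 = 1)

99 7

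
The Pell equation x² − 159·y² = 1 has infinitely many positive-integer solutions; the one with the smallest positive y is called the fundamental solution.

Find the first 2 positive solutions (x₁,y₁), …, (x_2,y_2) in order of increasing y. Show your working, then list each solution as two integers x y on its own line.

d=159: √d = [12; 1,1,1,1,3,1,1,1,1,24] (ℓ=10, even), read p_9/q_9
k=0  a_k=12  p_k/q_k = 12/1
k=1  a_k=1  p_k/q_k = 13/1
…
k=5  a_k=3  p_k/q_k = 227/18
k=6  a_k=1  p_k/q_k = 290/23
…
k=8  a_k=1  p_k/q_k = 807/64
k=9  a_k=1  p_k/q_k = 1324/105
→ (1324, 105).  Check: 1324²=1752976, 159·105²=1752975, difference 1.
(x_2, y_2) = (1324·1324 + 159·105·105, 1324·105 + 105·1324) = (3505951, 278040)

1324 105
3505951 278040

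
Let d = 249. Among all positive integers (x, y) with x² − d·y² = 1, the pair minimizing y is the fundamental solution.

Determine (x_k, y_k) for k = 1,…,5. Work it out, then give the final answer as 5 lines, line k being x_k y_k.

8553815 542076
146335502108449 9273635639880
2503453625935556812055 158649927281879742324
42828158354663763449114371201 2714124255465295062538692240
732688286712993936041346554632551575 46432233536525587120811525646048876

√249 → a₀=15, period (1,3,1,1,5,…,3,1,30); ℓ=16 even so k=15
i=0: a=15 ⇒ p=15, q=1
…
i=3: a=1 ⇒ p=79, q=5
…
i=6: a=1 ⇒ p=931, q=59
i=7: a=3 ⇒ p=3582, q=227
…
i=9: a=3 ⇒ p=113835, q=7214
…
i=11: a=5 ⇒ p=866765, q=54929
…
i=13: a=1 ⇒ p=1884116, q=119401
i=14: a=3 ⇒ p=6669699, q=422675
i=15: a=1 ⇒ p=8553815, q=542076
→ (8553815, 542076).  Check: 8553815²=73167751054225, 249·542076²=73167751054224, difference 1.
n=2: (8553815,542076)∘(8553815,542076) = (8553815·8553815+249·542076·542076, 8553815·542076+542076·8553815) = (146335502108449,9273635639880)
n=3: (146335502108449,9273635639880)∘(8553815,542076) = (8553815·146335502108449+249·542076·9273635639880, 8553815·9273635639880+542076·146335502108449) = (2503453625935556812055,158649927281879742324)
n=4: (2503453625935556812055,158649927281879742324)∘(8553815,542076) = (8553815·2503453625935556812055+249·542076·158649927281879742324, 8553815·158649927281879742324+542076·2503453625935556812055) = (42828158354663763449114371201,2714124255465295062538692240)
n=5: (42828158354663763449114371201,2714124255465295062538692240)∘(8553815,542076) = (8553815·42828158354663763449114371201+249·542076·2714124255465295062538692240, 8553815·2714124255465295062538692240+542076·42828158354663763449114371201) = (732688286712993936041346554632551575,46432233536525587120811525646048876)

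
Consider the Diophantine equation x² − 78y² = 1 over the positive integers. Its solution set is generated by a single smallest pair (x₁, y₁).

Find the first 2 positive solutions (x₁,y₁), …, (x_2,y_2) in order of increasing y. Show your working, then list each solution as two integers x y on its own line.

√78 = [8; 1,4,1,16, …], period ℓ=4 (even) → k=3
k=0  a_k=8  p_k/q_k = 8/1
k=1  a_k=1  p_k/q_k = 9/1
k=2  a_k=4  p_k/q_k = 44/5
k=3  a_k=1  p_k/q_k = 53/6
(x₁, y₁) = (53, 6);  53² − 78·6² = 1 ✓
(53+6√78)^2 = 5617 + 636√78

53 6
5617 636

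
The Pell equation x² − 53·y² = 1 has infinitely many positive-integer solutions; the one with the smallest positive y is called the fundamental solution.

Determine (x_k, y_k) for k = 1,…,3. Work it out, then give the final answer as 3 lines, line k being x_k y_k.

[7; 3,1,1,3,14] for √53; ℓ=5 ⇒ convergent index 9
a_0=7:  p_0=7·1+0=7,  q_0=7·0+1=1
…
a_6=3:  p_6=3·2599+182=7979,  q_6=3·357+25=1096
…
a_8=1:  p_8=1·10578+7979=18557,  q_8=1·1453+1096=2549
a_9=3:  p_9=3·18557+10578=66249,  q_9=3·2549+1453=9100
→ (66249, 9100).  Check: 66249²=4388930001, 53·9100²=4388930000, difference 1.
(x_2, y_2) = (66249·66249 + 53·9100·9100, 66249·9100 + 9100·66249) = (8777860001, 1205731800)
(x_3, y_3) = (66249·8777860001 + 53·9100·1205731800, 66249·1205731800 + 9100·8777860001) = (1163048894346249, 159757052027300)

66249 9100
8777860001 1205731800
1163048894346249 159757052027300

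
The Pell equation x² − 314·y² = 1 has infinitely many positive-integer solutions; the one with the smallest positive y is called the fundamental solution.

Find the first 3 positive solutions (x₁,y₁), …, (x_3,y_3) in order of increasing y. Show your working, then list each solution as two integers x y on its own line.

[17; 1,2,1,1,2,1,34] for √314; ℓ=7 ⇒ convergent index 13
k=0  a_k=17  p_k/q_k = 17/1
k=1  a_k=1  p_k/q_k = 18/1
k=2  a_k=2  p_k/q_k = 53/3
k=3  a_k=1  p_k/q_k = 71/4
…
k=6  a_k=1  p_k/q_k = 443/25
k=7  a_k=34  p_k/q_k = 15381/868
…
k=10  a_k=1  p_k/q_k = 62853/3547
…
k=12  a_k=2  p_k/q_k = 282617/15949
k=13  a_k=1  p_k/q_k = 392499/22150
→ (392499, 22150).  Check: 392499²=154055465001, 314·22150²=154055465000, difference 1.
(x_2, y_2) = (392499·392499 + 314·22150·22150, 392499·22150 + 22150·392499) = (308110930001, 17387705700)
(x_3, y_3) = (392499·308110930001 + 314·22150·17387705700, 392499·17387705700 + 22150·308110930001) = (241866463828532499, 13649314199066450)

392499 22150
308110930001 17387705700
241866463828532499 13649314199066450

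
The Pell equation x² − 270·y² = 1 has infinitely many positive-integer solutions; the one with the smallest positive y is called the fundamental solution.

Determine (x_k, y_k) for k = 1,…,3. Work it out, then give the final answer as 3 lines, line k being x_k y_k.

5291 322
55989361 3407404
592479412811 36057148806

√270 → a₀=16, period (2,3,6,3,2,32); ℓ=6 even so k=5
k=0  a_k=16  p_k/q_k = 16/1
k=1  a_k=2  p_k/q_k = 33/2
k=2  a_k=3  p_k/q_k = 115/7
k=3  a_k=6  p_k/q_k = 723/44
k=4  a_k=3  p_k/q_k = 2284/139
k=5  a_k=2  p_k/q_k = 5291/322
(x₁, y₁) = (5291, 322);  5291² − 270·322² = 1 ✓
(x_2, y_2) = (5291·5291 + 270·322·322, 5291·322 + 322·5291) = (55989361, 3407404)
(x_3, y_3) = (5291·55989361 + 270·322·3407404, 5291·3407404 + 322·55989361) = (592479412811, 36057148806)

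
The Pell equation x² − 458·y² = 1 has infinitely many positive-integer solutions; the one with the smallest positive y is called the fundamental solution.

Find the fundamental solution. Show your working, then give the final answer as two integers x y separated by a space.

√458 = [21; 2,2,42, …], period ℓ=3 (odd) → k=5
a_0=21:  p_0=21·1+0=21,  q_0=21·0+1=1
a_1=2:  p_1=2·21+1=43,  q_1=2·1+0=2
…
a_3=42:  p_3=42·107+43=4537,  q_3=42·5+2=212
a_4=2:  p_4=2·4537+107=9181,  q_4=2·212+5=429
a_5=2:  p_5=2·9181+4537=22899,  q_5=2·429+212=1070
fundamental: x₁=22899, y₁=1070  (since 524364201 − 458·1144900 = 1)

22899 1070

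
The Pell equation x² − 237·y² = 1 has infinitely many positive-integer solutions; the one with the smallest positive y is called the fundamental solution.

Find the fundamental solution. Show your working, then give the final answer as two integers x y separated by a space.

228151 14820

[15; 2,1,1,7,10,7,1,1,2,30] for √237; ℓ=10 ⇒ convergent index 9
step 0: (15, 1)  from 15·(1,0) + (0,1)
step 1: (31, 2)  from 2·(15,1) + (1,0)
step 2: (46, 3)  from 1·(31,2) + (15,1)
step 3: (77, 5)  from 1·(46,3) + (31,2)
step 4: (585, 38)  from 7·(77,5) + (46,3)
…
step 6: (42074, 2733)  from 7·(5927,385) + (585,38)
step 7: (48001, 3118)  from 1·(42074,2733) + (5927,385)
step 8: (90075, 5851)  from 1·(48001,3118) + (42074,2733)
step 9: (228151, 14820)  from 2·(90075,5851) + (48001,3118)
(x₁, y₁) = (228151, 14820);  228151² − 237·14820² = 1 ✓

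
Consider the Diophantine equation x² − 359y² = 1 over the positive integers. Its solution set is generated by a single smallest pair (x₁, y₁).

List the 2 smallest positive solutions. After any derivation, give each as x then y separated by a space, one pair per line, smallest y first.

√359 → a₀=18, period (1,17,1,36); ℓ=4 even so k=3
step 0: (18, 1)  from 18·(1,0) + (0,1)
step 1: (19, 1)  from 1·(18,1) + (1,0)
step 2: (341, 18)  from 17·(19,1) + (18,1)
step 3: (360, 19)  from 1·(341,18) + (19,1)
(x₁, y₁) = (360, 19);  360² − 359·19² = 1 ✓
(360+19√359)^2 = 259199 + 13680√359

360 19
259199 13680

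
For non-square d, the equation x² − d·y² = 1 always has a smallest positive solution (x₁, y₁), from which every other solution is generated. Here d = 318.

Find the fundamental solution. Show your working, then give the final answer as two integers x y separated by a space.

107 6

√318 → a₀=17, period (1,4,1,34); ℓ=4 even so k=3
step 0: (17, 1)  from 17·(1,0) + (0,1)
…
step 2: (89, 5)  from 4·(18,1) + (17,1)
step 3: (107, 6)  from 1·(89,5) + (18,1)
(x₁, y₁) = (107, 6);  107² − 318·6² = 1 ✓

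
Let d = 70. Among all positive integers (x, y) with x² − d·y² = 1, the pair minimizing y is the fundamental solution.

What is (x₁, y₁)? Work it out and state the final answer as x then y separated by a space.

251 30

[8; 2,1,2,1,2,16] for √70; ℓ=6 ⇒ convergent index 5
step 0: (8, 1)  from 8·(1,0) + (0,1)
step 1: (17, 2)  from 2·(8,1) + (1,0)
step 2: (25, 3)  from 1·(17,2) + (8,1)
…
step 4: (92, 11)  from 1·(67,8) + (25,3)
step 5: (251, 30)  from 2·(92,11) + (67,8)
→ (251, 30).  Check: 251²=63001, 70·30²=63000, difference 1.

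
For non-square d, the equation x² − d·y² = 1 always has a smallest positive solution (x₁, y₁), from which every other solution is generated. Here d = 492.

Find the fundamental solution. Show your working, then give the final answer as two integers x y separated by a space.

29767 1342

d=492: √d = [22; 5,1,1,10,1,1,5,44] (ℓ=8, even), read p_7/q_7
step 0: (22, 1)  from 22·(1,0) + (0,1)
step 1: (111, 5)  from 5·(22,1) + (1,0)
…
step 5: (2817, 127)  from 1·(2573,116) + (244,11)
step 6: (5390, 243)  from 1·(2817,127) + (2573,116)
step 7: (29767, 1342)  from 5·(5390,243) + (2817,127)
fundamental: x₁=29767, y₁=1342  (since 886074289 − 492·1800964 = 1)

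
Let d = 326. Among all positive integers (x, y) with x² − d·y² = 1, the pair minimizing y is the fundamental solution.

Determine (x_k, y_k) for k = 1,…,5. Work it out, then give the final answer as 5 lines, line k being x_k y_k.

√326 → a₀=18, period (18,36); ℓ=2 even so k=1
k=0  a_k=18  p_k/q_k = 18/1
k=1  a_k=18  p_k/q_k = 325/18
(x₁, y₁) = (325, 18);  325² − 326·18² = 1 ✓
k=2:  x_2 = 325·325+326·18·18 = 211249,  y_2 = 325·18+18·325 = 11700
k=3:  x_3 = 325·211249+326·18·11700 = 137311525,  y_3 = 325·11700+18·211249 = 7604982
k=4:  x_4 = 325·137311525+326·18·7604982 = 89252280001,  y_4 = 325·7604982+18·137311525 = 4943226600
k=5:  x_5 = 325·89252280001+326·18·4943226600 = 58013844689125,  y_5 = 325·4943226600+18·89252280001 = 3213089685018

325 18
211249 11700
137311525 7604982
89252280001 4943226600
58013844689125 3213089685018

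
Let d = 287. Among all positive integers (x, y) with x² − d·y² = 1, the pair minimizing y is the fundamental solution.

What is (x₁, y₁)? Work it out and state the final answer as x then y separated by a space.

d=287: √d = [16; 1,15,1,32] (ℓ=4, even), read p_3/q_3
a_0=16:  p_0=16·1+0=16,  q_0=16·0+1=1
…
a_2=15:  p_2=15·17+16=271,  q_2=15·1+1=16
a_3=1:  p_3=1·271+17=288,  q_3=1·16+1=17
(x₁, y₁) = (288, 17);  288² − 287·17² = 1 ✓

288 17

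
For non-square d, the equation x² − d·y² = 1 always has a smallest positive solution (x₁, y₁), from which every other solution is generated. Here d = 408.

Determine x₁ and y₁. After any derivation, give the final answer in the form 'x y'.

√408 = [20; 5,40, …], period ℓ=2 (even) → k=1
i=0: a=20 ⇒ p=20, q=1
i=1: a=5 ⇒ p=101, q=5
→ (101, 5).  Check: 101²=10201, 408·5²=10200, difference 1.

101 5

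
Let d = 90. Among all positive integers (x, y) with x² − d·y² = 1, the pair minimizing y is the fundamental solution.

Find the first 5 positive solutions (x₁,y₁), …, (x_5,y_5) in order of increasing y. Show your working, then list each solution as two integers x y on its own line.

[9; 2,18] for √90; ℓ=2 ⇒ convergent index 1
step 0: (9, 1)  from 9·(1,0) + (0,1)
step 1: (19, 2)  from 2·(9,1) + (1,0)
→ (19, 2).  Check: 19²=361, 90·2²=360, difference 1.
(19+2√90)^2 = 721 + 76√90
(19+2√90)^3 = 27379 + 2886√90
(19+2√90)^4 = 1039681 + 109592√90
(19+2√90)^5 = 39480499 + 4161610√90

19 2
721 76
27379 2886
1039681 109592
39480499 4161610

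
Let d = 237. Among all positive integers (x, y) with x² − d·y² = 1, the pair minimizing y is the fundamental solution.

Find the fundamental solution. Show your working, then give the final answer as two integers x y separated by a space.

[15; 2,1,1,7,10,7,1,1,2,30] for √237; ℓ=10 ⇒ convergent index 9
a_0=15:  p_0=15·1+0=15,  q_0=15·0+1=1
…
a_4=7:  p_4=7·77+46=585,  q_4=7·5+3=38
a_5=10:  p_5=10·585+77=5927,  q_5=10·38+5=385
…
a_7=1:  p_7=1·42074+5927=48001,  q_7=1·2733+385=3118
a_8=1:  p_8=1·48001+42074=90075,  q_8=1·3118+2733=5851
a_9=2:  p_9=2·90075+48001=228151,  q_9=2·5851+3118=14820
fundamental: x₁=228151, y₁=14820  (since 52052878801 − 237·219632400 = 1)

228151 14820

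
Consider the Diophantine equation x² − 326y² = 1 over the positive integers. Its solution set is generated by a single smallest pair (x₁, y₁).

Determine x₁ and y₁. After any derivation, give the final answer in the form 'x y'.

325 18

√326 → a₀=18, period (18,36); ℓ=2 even so k=1
a_0=18:  p_0=18·1+0=18,  q_0=18·0+1=1
a_1=18:  p_1=18·18+1=325,  q_1=18·1+0=18
→ (325, 18).  Check: 325²=105625, 326·18²=105624, difference 1.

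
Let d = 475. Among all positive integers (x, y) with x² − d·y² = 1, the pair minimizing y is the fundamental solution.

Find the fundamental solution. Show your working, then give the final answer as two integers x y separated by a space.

d=475: √d = [21; 1,3,1,6,2,6,1,3,1,42] (ℓ=10, even), read p_9/q_9
a_0=21:  p_0=21·1+0=21,  q_0=21·0+1=1
a_1=1:  p_1=1·21+1=22,  q_1=1·1+0=1
…
a_3=1:  p_3=1·87+22=109,  q_3=1·4+1=5
…
a_5=2:  p_5=2·741+109=1591,  q_5=2·34+5=73
…
a_7=1:  p_7=1·10287+1591=11878,  q_7=1·472+73=545
a_8=3:  p_8=3·11878+10287=45921,  q_8=3·545+472=2107
a_9=1:  p_9=1·45921+11878=57799,  q_9=1·2107+545=2652
→ (57799, 2652).  Check: 57799²=3340724401, 475·2652²=3340724400, difference 1.

57799 2652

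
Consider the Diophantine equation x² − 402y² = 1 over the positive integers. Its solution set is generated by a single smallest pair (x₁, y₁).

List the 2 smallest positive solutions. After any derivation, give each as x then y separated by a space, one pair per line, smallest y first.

d=402: √d = [20; 20,40] (ℓ=2, even), read p_1/q_1
step 0: (20, 1)  from 20·(1,0) + (0,1)
step 1: (401, 20)  from 20·(20,1) + (1,0)
(x₁, y₁) = (401, 20);  401² − 402·20² = 1 ✓
k=2:  x_2 = 401·401+402·20·20 = 321601,  y_2 = 401·20+20·401 = 16040

401 20
321601 16040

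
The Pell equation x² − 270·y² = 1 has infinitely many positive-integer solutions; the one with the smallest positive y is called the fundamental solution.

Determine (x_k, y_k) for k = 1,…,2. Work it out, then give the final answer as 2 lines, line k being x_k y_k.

[16; 2,3,6,3,2,32] for √270; ℓ=6 ⇒ convergent index 5
step 0: (16, 1)  from 16·(1,0) + (0,1)
step 1: (33, 2)  from 2·(16,1) + (1,0)
step 2: (115, 7)  from 3·(33,2) + (16,1)
…
step 4: (2284, 139)  from 3·(723,44) + (115,7)
step 5: (5291, 322)  from 2·(2284,139) + (723,44)
fundamental: x₁=5291, y₁=322  (since 27994681 − 270·103684 = 1)
(x_2, y_2) = (5291·5291 + 270·322·322, 5291·322 + 322·5291) = (55989361, 3407404)

5291 322
55989361 3407404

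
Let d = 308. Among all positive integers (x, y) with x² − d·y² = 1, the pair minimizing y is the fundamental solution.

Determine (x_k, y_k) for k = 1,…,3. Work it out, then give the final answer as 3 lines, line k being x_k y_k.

√308 = [17; 1,1,4,1,1,34, …], period ℓ=6 (even) → k=5
step 0: (17, 1)  from 17·(1,0) + (0,1)
…
step 3: (158, 9)  from 4·(35,2) + (18,1)
step 4: (193, 11)  from 1·(158,9) + (35,2)
step 5: (351, 20)  from 1·(193,11) + (158,9)
fundamental: x₁=351, y₁=20  (since 123201 − 308·400 = 1)
(351+20√308)^2 = 246401 + 14040√308
(351+20√308)^3 = 172973151 + 9856060√308

351 20
246401 14040
172973151 9856060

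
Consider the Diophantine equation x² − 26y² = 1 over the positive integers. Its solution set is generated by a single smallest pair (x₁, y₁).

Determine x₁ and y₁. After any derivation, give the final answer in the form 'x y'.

d=26: √d = [5; 10] (ℓ=1, odd), read p_1/q_1
k=0  a_k=5  p_k/q_k = 5/1
k=1  a_k=10  p_k/q_k = 51/10
(x₁, y₁) = (51, 10);  51² − 26·10² = 1 ✓

51 10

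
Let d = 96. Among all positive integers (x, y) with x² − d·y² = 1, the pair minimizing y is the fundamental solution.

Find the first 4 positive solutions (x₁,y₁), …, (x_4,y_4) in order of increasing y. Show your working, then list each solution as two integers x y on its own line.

49 5
4801 490
470449 48015
46099201 4704980

d=96: √d = [9; 1,3,1,18] (ℓ=4, even), read p_3/q_3
i=0: a=9 ⇒ p=9, q=1
…
i=2: a=3 ⇒ p=39, q=4
i=3: a=1 ⇒ p=49, q=5
(x₁, y₁) = (49, 5);  49² − 96·5² = 1 ✓
n=2: (49,5)∘(49,5) = (49·49+96·5·5, 49·5+5·49) = (4801,490)
n=3: (4801,490)∘(49,5) = (49·4801+96·5·490, 49·490+5·4801) = (470449,48015)
n=4: (470449,48015)∘(49,5) = (49·470449+96·5·48015, 49·48015+5·470449) = (46099201,4704980)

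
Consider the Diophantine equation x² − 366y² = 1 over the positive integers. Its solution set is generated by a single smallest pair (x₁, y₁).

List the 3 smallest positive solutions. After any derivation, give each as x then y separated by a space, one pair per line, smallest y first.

[19; 7,1,1,1,2,12,2,1,1,1,7,38] for √366; ℓ=12 ⇒ convergent index 11
k=0  a_k=19  p_k/q_k = 19/1
…
k=2  a_k=1  p_k/q_k = 153/8
…
k=4  a_k=1  p_k/q_k = 440/23
…
k=10  a_k=1  p_k/q_k = 119053/6223
k=11  a_k=7  p_k/q_k = 907925/47458
→ (907925, 47458).  Check: 907925²=824327805625, 366·47458²=824327805624, difference 1.
k=2:  x_2 = 907925·907925+366·47458·47458 = 1648655611249,  y_2 = 907925·47458+47458·907925 = 86176609300
k=3:  x_3 = 907925·1648655611249+366·47458·86176609300 = 2993711291685588725,  y_3 = 907925·86176609300+47458·1648655611249 = 156483795997357542

907925 47458
1648655611249 86176609300
2993711291685588725 156483795997357542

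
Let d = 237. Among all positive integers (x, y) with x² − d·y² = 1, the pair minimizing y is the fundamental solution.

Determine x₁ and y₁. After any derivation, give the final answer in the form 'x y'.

228151 14820

[15; 2,1,1,7,10,7,1,1,2,30] for √237; ℓ=10 ⇒ convergent index 9
k=0  a_k=15  p_k/q_k = 15/1
k=1  a_k=2  p_k/q_k = 31/2
…
k=5  a_k=10  p_k/q_k = 5927/385
k=6  a_k=7  p_k/q_k = 42074/2733
…
k=8  a_k=1  p_k/q_k = 90075/5851
k=9  a_k=2  p_k/q_k = 228151/14820
(x₁, y₁) = (228151, 14820);  228151² − 237·14820² = 1 ✓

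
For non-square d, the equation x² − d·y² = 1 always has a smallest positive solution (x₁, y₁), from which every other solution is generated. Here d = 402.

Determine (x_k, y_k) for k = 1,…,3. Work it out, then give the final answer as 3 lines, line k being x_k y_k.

401 20
321601 16040
257923601 12864060

d=402: √d = [20; 20,40] (ℓ=2, even), read p_1/q_1
i=0: a=20 ⇒ p=20, q=1
i=1: a=20 ⇒ p=401, q=20
→ (401, 20).  Check: 401²=160801, 402·20²=160800, difference 1.
k=2:  x_2 = 401·401+402·20·20 = 321601,  y_2 = 401·20+20·401 = 16040
k=3:  x_3 = 401·321601+402·20·16040 = 257923601,  y_3 = 401·16040+20·321601 = 12864060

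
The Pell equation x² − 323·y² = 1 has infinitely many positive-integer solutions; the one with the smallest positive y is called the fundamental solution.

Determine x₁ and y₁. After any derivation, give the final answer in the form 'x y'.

18 1

√323 → a₀=17, period (1,34); ℓ=2 even so k=1
k=0  a_k=17  p_k/q_k = 17/1
k=1  a_k=1  p_k/q_k = 18/1
→ (18, 1).  Check: 18²=324, 323·1²=323, difference 1.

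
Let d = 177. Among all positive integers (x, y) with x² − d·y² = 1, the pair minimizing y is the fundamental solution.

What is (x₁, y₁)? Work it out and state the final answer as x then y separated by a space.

d=177: √d = [13; 3,3,2,8,2,3,3,26] (ℓ=8, even), read p_7/q_7
step 0: (13, 1)  from 13·(1,0) + (0,1)
step 1: (40, 3)  from 3·(13,1) + (1,0)
…
step 3: (306, 23)  from 2·(133,10) + (40,3)
…
step 6: (18985, 1427)  from 3·(5468,411) + (2581,194)
step 7: (62423, 4692)  from 3·(18985,1427) + (5468,411)
fundamental: x₁=62423, y₁=4692  (since 3896630929 − 177·22014864 = 1)

62423 4692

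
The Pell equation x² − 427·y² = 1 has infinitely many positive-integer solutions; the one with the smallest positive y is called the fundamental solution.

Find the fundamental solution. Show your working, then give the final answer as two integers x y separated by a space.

62 3

√427 → a₀=20, period (1,1,1,40); ℓ=4 even so k=3
k=0  a_k=20  p_k/q_k = 20/1
k=1  a_k=1  p_k/q_k = 21/1
k=2  a_k=1  p_k/q_k = 41/2
k=3  a_k=1  p_k/q_k = 62/3
(x₁, y₁) = (62, 3);  62² − 427·3² = 1 ✓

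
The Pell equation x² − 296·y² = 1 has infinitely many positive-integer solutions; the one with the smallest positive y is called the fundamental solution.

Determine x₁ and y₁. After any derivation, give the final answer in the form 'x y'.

[17; 4,1,7,1,4,34] for √296; ℓ=6 ⇒ convergent index 5
a_0=17:  p_0=17·1+0=17,  q_0=17·0+1=1
a_1=4:  p_1=4·17+1=69,  q_1=4·1+0=4
a_2=1:  p_2=1·69+17=86,  q_2=1·4+1=5
a_3=7:  p_3=7·86+69=671,  q_3=7·5+4=39
a_4=1:  p_4=1·671+86=757,  q_4=1·39+5=44
a_5=4:  p_5=4·757+671=3699,  q_5=4·44+39=215
(x₁, y₁) = (3699, 215);  3699² − 296·215² = 1 ✓

3699 215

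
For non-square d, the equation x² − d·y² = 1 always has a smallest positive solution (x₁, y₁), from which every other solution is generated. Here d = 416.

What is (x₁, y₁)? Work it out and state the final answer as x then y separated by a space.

5201 255

√416 = [20; 2,1,1,9,1,1,2,40, …], period ℓ=8 (even) → k=7
i=0: a=20 ⇒ p=20, q=1
i=1: a=2 ⇒ p=41, q=2
i=2: a=1 ⇒ p=61, q=3
…
i=5: a=1 ⇒ p=1081, q=53
i=6: a=1 ⇒ p=2060, q=101
i=7: a=2 ⇒ p=5201, q=255
fundamental: x₁=5201, y₁=255  (since 27050401 − 416·65025 = 1)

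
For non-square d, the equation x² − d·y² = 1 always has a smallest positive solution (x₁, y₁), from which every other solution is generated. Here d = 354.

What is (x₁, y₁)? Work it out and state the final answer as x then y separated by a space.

258065 13716

√354 → a₀=18, period (1,4,2,2,18,2,2,4,1,36); ℓ=10 even so k=9
a_0=18:  p_0=18·1+0=18,  q_0=18·0+1=1
…
a_3=2:  p_3=2·94+19=207,  q_3=2·5+1=11
…
a_5=18:  p_5=18·508+207=9351,  q_5=18·27+11=497
a_6=2:  p_6=2·9351+508=19210,  q_6=2·497+27=1021
a_7=2:  p_7=2·19210+9351=47771,  q_7=2·1021+497=2539
a_8=4:  p_8=4·47771+19210=210294,  q_8=4·2539+1021=11177
a_9=1:  p_9=1·210294+47771=258065,  q_9=1·11177+2539=13716
fundamental: x₁=258065, y₁=13716  (since 66597544225 − 354·188128656 = 1)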